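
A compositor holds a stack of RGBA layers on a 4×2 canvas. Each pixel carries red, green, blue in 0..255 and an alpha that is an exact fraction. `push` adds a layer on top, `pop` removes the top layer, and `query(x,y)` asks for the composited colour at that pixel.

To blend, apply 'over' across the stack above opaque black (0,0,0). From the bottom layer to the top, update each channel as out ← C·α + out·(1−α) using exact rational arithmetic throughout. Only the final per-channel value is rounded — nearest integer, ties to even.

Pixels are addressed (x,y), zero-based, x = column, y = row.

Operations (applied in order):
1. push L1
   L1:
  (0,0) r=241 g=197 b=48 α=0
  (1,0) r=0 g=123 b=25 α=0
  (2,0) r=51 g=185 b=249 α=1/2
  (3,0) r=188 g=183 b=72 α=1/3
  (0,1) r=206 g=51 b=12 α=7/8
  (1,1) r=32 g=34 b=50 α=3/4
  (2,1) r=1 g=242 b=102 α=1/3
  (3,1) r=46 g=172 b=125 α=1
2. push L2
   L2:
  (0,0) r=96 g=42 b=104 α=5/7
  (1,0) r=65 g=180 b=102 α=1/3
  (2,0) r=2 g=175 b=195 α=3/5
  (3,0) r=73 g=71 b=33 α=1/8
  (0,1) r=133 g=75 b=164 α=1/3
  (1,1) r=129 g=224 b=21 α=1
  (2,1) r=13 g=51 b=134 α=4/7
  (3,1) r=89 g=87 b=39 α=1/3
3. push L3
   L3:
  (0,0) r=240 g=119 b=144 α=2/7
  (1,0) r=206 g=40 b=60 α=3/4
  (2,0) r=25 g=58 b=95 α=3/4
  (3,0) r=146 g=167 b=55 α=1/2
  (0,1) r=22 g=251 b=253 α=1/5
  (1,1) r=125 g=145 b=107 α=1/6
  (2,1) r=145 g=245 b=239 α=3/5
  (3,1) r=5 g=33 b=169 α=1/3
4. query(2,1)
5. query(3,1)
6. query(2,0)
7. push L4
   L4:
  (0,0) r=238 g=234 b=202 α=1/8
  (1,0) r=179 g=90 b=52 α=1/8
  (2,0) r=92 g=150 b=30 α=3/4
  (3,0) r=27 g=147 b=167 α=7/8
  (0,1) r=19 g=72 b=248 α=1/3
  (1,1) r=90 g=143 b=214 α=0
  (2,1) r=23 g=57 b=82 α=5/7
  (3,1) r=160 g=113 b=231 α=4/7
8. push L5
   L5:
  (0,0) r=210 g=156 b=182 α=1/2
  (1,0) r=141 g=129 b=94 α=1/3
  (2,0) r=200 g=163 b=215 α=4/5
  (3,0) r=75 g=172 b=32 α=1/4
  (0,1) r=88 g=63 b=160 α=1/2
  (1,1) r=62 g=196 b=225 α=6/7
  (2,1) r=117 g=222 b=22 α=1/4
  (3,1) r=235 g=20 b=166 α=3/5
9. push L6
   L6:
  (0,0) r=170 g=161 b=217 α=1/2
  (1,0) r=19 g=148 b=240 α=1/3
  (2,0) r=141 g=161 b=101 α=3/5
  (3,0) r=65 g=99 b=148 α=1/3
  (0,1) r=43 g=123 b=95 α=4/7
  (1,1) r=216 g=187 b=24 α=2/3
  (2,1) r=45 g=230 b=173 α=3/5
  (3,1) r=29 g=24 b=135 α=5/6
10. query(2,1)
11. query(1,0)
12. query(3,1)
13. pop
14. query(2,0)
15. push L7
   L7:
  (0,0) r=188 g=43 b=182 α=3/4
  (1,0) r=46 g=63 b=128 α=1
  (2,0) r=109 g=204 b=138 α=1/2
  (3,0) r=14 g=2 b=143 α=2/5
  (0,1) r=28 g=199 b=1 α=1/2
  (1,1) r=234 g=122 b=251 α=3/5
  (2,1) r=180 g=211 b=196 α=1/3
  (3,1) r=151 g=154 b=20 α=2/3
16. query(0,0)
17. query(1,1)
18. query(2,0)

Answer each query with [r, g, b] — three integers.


query (2,1) [L1,L2,L3] — begin 0,0,0
+L1 (α=1/3) → [1/3, 242/3, 34]
+L2 (α=4/7) → [53/7, 446/7, 638/7]
+L3 (α=3/5) → [3151/35, 6037/35, 1259/7]
→ [90, 172, 180]

query (3,1) [L1,L2,L3] — begin 0,0,0
+L1 (α=1) → [46, 172, 125]
+L2 (α=1/3) → [181/3, 431/3, 289/3]
+L3 (α=1/3) → [377/9, 961/9, 1085/9]
→ [42, 107, 121]

(2,0) stack=L1,L2,L3; from [0,0,0]:
+L1 (α=1/2) → [51/2, 185/2, 249/2]
+L2 (α=3/5) → [57/5, 142, 834/5]
+L3 (α=3/4) → [108/5, 79, 2259/20]
rounded: [22, 79, 113]

at x=2,y=1 over L1,L2,L3,L4,L5,L6:
+L1 (α=1/3) → [1/3, 242/3, 34]
+L2 (α=4/7) → [53/7, 446/7, 638/7]
+L3 (α=3/5) → [3151/35, 6037/35, 1259/7]
+L4 (α=5/7) → [10327/245, 22049/245, 5388/49]
+L5 (α=1/4) → [29823/490, 120537/980, 8621/98]
+L6 (α=3/5) → [62898/1225, 458637/2450, 34052/245]
= [51, 187, 139]

query (1,0) [L1,L2,L3,L4,L5,L6] — begin 0,0,0
+L1 (α=0) → [0, 0, 0]
+L2 (α=1/3) → [65/3, 60, 34]
+L3 (α=3/4) → [1919/12, 45, 107/2]
+L4 (α=1/8) → [15581/96, 405/8, 853/16]
+L5 (α=1/3) → [22349/144, 307/4, 535/8]
+L6 (α=1/3) → [23717/216, 201/2, 1495/12]
rounded: [110, 100, 125]

(3,1) stack=L1,L2,L3,L4,L5,L6; from [0,0,0]:
+L1 (α=1) → [46, 172, 125]
+L2 (α=1/3) → [181/3, 431/3, 289/3]
+L3 (α=1/3) → [377/9, 961/9, 1085/9]
+L4 (α=4/7) → [2297/21, 331/3, 551/3]
+L5 (α=3/5) → [19399/105, 842/15, 2596/15]
+L6 (α=5/6) → [17312/315, 1321/45, 12721/90]
rounded: [55, 29, 141]

at x=2,y=0 over L1,L2,L3,L4,L5:
L1 α=1/2: [51/2, 185/2, 249/2]
L2 α=3/5: [57/5, 142, 834/5]
L3 α=3/4: [108/5, 79, 2259/20]
L4 α=3/4: [372/5, 529/4, 4059/80]
L5 α=4/5: [4372/25, 3137/20, 72859/400]
rounded: [175, 157, 182]

(0,0) stack=L1,L2,L3,L4,L5,L7; from [0,0,0]:
+L1 (α=0) → [0, 0, 0]
+L2 (α=5/7) → [480/7, 30, 520/7]
+L3 (α=2/7) → [5760/49, 388/7, 4616/49]
+L4 (α=1/8) → [3713/28, 311/4, 3015/28]
+L5 (α=1/2) → [9593/56, 935/8, 8111/56]
+L7 (α=3/4) → [41177/224, 1967/32, 38687/224]
= [184, 61, 173]

(1,1) stack=L1,L2,L3,L4,L5,L7; from [0,0,0]:
L1 α=3/4: [24, 51/2, 75/2]
L2 α=1: [129, 224, 21]
L3 α=1/6: [385/3, 1265/6, 106/3]
L4 α=0: [385/3, 1265/6, 106/3]
L5 α=6/7: [1501/21, 8321/42, 4156/21]
L7 α=3/5: [17744/105, 16007/105, 4825/21]
rounded: [169, 152, 230]

at x=2,y=0 over L1,L2,L3,L4,L5,L7:
after L1 α=1/2: [51/2, 185/2, 249/2]
after L2 α=3/5: [57/5, 142, 834/5]
after L3 α=3/4: [108/5, 79, 2259/20]
after L4 α=3/4: [372/5, 529/4, 4059/80]
after L5 α=4/5: [4372/25, 3137/20, 72859/400]
after L7 α=1/2: [7097/50, 7217/40, 128059/800]
rounded: [142, 180, 160]


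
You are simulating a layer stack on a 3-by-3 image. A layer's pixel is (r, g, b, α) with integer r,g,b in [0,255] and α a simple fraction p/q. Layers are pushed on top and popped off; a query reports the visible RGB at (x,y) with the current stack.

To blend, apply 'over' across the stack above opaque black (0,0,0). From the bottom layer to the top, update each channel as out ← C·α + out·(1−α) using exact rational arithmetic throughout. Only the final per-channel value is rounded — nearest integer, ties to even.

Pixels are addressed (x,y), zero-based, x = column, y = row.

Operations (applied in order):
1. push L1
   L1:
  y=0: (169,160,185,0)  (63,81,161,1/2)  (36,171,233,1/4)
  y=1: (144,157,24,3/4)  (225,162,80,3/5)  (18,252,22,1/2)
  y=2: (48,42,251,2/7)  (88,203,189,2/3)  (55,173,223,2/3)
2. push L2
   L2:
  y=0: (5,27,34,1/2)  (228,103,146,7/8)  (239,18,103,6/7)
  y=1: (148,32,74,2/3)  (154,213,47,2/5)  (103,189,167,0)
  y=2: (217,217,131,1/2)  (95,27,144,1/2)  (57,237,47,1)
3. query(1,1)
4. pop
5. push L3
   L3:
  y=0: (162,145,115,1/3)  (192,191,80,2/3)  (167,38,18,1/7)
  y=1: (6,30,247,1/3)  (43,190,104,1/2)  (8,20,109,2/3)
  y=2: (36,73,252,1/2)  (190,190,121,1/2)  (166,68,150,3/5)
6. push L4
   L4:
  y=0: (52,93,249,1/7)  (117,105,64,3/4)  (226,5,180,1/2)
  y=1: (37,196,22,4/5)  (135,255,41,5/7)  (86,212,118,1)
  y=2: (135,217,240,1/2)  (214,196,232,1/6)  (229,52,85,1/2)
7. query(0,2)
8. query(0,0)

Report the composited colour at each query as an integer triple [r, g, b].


query (1,1) [L1,L2] — begin 0,0,0
L1 α=3/5: [135, 486/5, 48]
L2 α=2/5: [713/5, 3588/25, 238/5]
rounded: [143, 144, 48]

query (0,2) [L1,L3,L4] — begin 0,0,0
L1 α=2/7: [96/7, 12, 502/7]
L3 α=1/2: [174/7, 85/2, 1133/7]
L4 α=1/2: [1119/14, 519/4, 2813/14]
= [80, 130, 201]

at x=0,y=0 over L1,L3,L4:
after L1 α=0: [0, 0, 0]
after L3 α=1/3: [54, 145/3, 115/3]
after L4 α=1/7: [376/7, 383/7, 479/7]
→ [54, 55, 68]


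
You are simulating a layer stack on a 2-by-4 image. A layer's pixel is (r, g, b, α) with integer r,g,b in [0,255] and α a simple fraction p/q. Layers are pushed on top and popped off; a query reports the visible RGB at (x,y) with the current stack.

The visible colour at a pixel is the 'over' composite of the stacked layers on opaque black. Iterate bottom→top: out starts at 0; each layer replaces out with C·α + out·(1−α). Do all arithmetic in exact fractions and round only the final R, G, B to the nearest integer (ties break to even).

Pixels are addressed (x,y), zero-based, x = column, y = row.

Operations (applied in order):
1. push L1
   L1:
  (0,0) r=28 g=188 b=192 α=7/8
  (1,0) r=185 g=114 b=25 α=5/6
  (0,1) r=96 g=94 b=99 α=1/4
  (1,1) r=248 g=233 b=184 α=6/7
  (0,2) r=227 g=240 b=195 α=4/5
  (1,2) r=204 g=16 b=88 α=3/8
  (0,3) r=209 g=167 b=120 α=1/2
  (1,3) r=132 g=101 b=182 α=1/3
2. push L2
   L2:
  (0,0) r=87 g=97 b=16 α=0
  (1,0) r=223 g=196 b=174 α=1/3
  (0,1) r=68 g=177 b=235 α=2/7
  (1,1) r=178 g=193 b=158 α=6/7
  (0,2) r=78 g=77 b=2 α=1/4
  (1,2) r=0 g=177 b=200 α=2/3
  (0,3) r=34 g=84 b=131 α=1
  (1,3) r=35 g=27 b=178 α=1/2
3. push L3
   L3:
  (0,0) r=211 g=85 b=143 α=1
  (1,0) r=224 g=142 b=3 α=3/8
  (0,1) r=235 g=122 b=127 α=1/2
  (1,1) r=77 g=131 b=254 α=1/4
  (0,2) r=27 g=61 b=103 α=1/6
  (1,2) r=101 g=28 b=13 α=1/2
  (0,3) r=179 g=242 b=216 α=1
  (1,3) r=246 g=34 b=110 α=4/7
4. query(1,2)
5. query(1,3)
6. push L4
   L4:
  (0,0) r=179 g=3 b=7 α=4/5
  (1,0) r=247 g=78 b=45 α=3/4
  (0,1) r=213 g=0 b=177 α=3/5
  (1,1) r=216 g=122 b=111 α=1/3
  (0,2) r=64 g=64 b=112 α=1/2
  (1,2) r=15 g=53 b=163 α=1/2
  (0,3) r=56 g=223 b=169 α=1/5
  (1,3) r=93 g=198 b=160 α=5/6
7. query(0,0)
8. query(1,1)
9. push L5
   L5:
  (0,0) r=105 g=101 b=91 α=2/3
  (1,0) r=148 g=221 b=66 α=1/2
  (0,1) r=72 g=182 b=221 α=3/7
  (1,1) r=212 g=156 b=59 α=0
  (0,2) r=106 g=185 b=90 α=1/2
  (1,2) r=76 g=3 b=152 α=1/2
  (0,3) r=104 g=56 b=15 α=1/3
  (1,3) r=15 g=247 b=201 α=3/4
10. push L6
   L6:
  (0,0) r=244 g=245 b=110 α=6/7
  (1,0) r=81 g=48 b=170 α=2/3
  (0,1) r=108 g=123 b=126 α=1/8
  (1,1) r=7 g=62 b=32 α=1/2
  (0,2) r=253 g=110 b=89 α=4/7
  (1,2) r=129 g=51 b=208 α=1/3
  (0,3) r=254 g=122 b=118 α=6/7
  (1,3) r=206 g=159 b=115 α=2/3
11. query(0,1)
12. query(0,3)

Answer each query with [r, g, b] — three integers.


query (1,2) [L1,L2,L3] — begin 0,0,0
L1 α=3/8: [153/2, 6, 33]
L2 α=2/3: [51/2, 120, 433/3]
L3 α=1/2: [253/4, 74, 236/3]
rounded: [63, 74, 79]

(1,3) stack=L1,L2,L3; from [0,0,0]:
after L1 α=1/3: [44, 101/3, 182/3]
after L2 α=1/2: [79/2, 91/3, 358/3]
after L3 α=4/7: [315/2, 227/7, 114]
→ [158, 32, 114]

(0,0) stack=L1,L2,L3,L4; from [0,0,0]:
+L1 (α=7/8) → [49/2, 329/2, 168]
+L2 (α=0) → [49/2, 329/2, 168]
+L3 (α=1) → [211, 85, 143]
+L4 (α=4/5) → [927/5, 97/5, 171/5]
= [185, 19, 34]

at x=1,y=1 over L1,L2,L3,L4:
+L1 (α=6/7) → [1488/7, 1398/7, 1104/7]
+L2 (α=6/7) → [8964/49, 9504/49, 7740/49]
+L3 (α=1/4) → [30665/196, 34931/196, 17833/98]
+L4 (α=1/3) → [51833/294, 15629/98, 23272/147]
= [176, 159, 158]

(0,1) stack=L1,L2,L3,L4,L5,L6; from [0,0,0]:
+L1 (α=1/4) → [24, 47/2, 99/4]
+L2 (α=2/7) → [256/7, 943/14, 2375/28]
+L3 (α=1/2) → [1901/14, 2651/28, 5931/56]
+L4 (α=3/5) → [6374/35, 2651/70, 20799/140]
+L5 (α=3/7) → [33056/245, 24412/245, 44004/245]
+L6 (α=1/8) → [9209/70, 28717/280, 24207/140]
rounded: [132, 103, 173]

query (0,3) [L1,L2,L3,L4,L5,L6] — begin 0,0,0
after L1 α=1/2: [209/2, 167/2, 60]
after L2 α=1: [34, 84, 131]
after L3 α=1: [179, 242, 216]
after L4 α=1/5: [772/5, 1191/5, 1033/5]
after L5 α=1/3: [688/5, 2662/15, 2141/15]
after L6 α=6/7: [8308/35, 13642/105, 1823/15]
= [237, 130, 122]


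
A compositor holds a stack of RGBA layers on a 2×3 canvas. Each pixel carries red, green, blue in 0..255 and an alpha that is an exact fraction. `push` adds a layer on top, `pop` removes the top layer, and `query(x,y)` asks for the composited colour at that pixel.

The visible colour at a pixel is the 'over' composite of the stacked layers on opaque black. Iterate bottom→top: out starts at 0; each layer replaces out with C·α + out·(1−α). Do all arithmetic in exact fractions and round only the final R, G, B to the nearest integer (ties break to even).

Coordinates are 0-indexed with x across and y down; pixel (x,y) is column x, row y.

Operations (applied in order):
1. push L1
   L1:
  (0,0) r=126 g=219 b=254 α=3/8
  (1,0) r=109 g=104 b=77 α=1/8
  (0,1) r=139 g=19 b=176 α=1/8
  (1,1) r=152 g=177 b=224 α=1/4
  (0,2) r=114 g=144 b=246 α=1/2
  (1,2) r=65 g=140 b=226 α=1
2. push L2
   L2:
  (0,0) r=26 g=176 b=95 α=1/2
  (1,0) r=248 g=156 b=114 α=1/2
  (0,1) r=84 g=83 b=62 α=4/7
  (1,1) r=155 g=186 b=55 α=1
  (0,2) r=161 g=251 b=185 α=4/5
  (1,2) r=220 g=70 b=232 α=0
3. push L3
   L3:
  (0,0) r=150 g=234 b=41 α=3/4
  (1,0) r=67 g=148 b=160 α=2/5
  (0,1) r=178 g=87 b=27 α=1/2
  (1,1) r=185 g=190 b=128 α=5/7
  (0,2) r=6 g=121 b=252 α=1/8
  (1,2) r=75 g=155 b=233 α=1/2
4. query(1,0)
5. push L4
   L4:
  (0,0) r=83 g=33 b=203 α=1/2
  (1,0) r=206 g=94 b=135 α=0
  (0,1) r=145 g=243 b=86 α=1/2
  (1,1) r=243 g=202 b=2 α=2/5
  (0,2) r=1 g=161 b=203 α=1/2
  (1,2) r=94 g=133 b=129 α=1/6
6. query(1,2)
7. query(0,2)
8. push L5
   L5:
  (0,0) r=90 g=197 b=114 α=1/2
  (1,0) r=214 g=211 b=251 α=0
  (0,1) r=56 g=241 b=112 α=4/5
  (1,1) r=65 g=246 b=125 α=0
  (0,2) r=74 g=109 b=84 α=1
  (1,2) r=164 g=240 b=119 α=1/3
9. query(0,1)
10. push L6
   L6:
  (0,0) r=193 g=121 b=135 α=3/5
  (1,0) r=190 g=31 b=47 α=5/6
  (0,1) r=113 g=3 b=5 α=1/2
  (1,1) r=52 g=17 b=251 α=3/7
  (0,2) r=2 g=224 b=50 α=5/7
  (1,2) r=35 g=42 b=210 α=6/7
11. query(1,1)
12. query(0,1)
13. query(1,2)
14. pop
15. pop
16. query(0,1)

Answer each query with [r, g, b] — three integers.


query (1,0) [L1,L2,L3] — begin 0,0,0
L1 α=1/8: [109/8, 13, 77/8]
L2 α=1/2: [2093/16, 169/2, 989/16]
L3 α=2/5: [8423/80, 1099/10, 8087/80]
→ [105, 110, 101]

query (1,2) [L1,L2,L3,L4] — begin 0,0,0
after L1 α=1: [65, 140, 226]
after L2 α=0: [65, 140, 226]
after L3 α=1/2: [70, 295/2, 459/2]
after L4 α=1/6: [74, 1741/12, 851/4]
rounded: [74, 145, 213]

at x=0,y=2 over L1,L2,L3,L4:
+L1 (α=1/2) → [57, 72, 123]
+L2 (α=4/5) → [701/5, 1076/5, 863/5]
+L3 (α=1/8) → [4937/40, 8137/40, 7301/40]
+L4 (α=1/2) → [4977/80, 14577/80, 15421/80]
→ [62, 182, 193]

query (0,1) [L1,L2,L3,L4,L5] — begin 0,0,0
after L1 α=1/8: [139/8, 19/8, 22]
after L2 α=4/7: [3105/56, 2713/56, 314/7]
after L3 α=1/2: [13073/112, 7585/112, 503/14]
after L4 α=1/2: [29313/224, 34801/224, 1707/28]
after L5 α=4/5: [79489/1120, 250737/1120, 14251/140]
→ [71, 224, 102]

query (1,1) [L1,L2,L3,L4,L5,L6] — begin 0,0,0
+L1 (α=1/4) → [38, 177/4, 56]
+L2 (α=1) → [155, 186, 55]
+L3 (α=5/7) → [1235/7, 1322/7, 750/7]
+L4 (α=2/5) → [7107/35, 6794/35, 2278/35]
+L5 (α=0) → [7107/35, 6794/35, 2278/35]
+L6 (α=3/7) → [33888/245, 28961/245, 35467/245]
= [138, 118, 145]

at x=0,y=1 over L1,L2,L3,L4,L5,L6:
after L1 α=1/8: [139/8, 19/8, 22]
after L2 α=4/7: [3105/56, 2713/56, 314/7]
after L3 α=1/2: [13073/112, 7585/112, 503/14]
after L4 α=1/2: [29313/224, 34801/224, 1707/28]
after L5 α=4/5: [79489/1120, 250737/1120, 14251/140]
after L6 α=1/2: [206049/2240, 254097/2240, 14951/280]
rounded: [92, 113, 53]

(1,2) stack=L1,L2,L3,L4,L5,L6; from [0,0,0]:
+L1 (α=1) → [65, 140, 226]
+L2 (α=0) → [65, 140, 226]
+L3 (α=1/2) → [70, 295/2, 459/2]
+L4 (α=1/6) → [74, 1741/12, 851/4]
+L5 (α=1/3) → [104, 3181/18, 363/2]
+L6 (α=6/7) → [314/7, 7717/126, 2883/14]
→ [45, 61, 206]

(0,1) stack=L1,L2,L3,L4; from [0,0,0]:
after L1 α=1/8: [139/8, 19/8, 22]
after L2 α=4/7: [3105/56, 2713/56, 314/7]
after L3 α=1/2: [13073/112, 7585/112, 503/14]
after L4 α=1/2: [29313/224, 34801/224, 1707/28]
rounded: [131, 155, 61]


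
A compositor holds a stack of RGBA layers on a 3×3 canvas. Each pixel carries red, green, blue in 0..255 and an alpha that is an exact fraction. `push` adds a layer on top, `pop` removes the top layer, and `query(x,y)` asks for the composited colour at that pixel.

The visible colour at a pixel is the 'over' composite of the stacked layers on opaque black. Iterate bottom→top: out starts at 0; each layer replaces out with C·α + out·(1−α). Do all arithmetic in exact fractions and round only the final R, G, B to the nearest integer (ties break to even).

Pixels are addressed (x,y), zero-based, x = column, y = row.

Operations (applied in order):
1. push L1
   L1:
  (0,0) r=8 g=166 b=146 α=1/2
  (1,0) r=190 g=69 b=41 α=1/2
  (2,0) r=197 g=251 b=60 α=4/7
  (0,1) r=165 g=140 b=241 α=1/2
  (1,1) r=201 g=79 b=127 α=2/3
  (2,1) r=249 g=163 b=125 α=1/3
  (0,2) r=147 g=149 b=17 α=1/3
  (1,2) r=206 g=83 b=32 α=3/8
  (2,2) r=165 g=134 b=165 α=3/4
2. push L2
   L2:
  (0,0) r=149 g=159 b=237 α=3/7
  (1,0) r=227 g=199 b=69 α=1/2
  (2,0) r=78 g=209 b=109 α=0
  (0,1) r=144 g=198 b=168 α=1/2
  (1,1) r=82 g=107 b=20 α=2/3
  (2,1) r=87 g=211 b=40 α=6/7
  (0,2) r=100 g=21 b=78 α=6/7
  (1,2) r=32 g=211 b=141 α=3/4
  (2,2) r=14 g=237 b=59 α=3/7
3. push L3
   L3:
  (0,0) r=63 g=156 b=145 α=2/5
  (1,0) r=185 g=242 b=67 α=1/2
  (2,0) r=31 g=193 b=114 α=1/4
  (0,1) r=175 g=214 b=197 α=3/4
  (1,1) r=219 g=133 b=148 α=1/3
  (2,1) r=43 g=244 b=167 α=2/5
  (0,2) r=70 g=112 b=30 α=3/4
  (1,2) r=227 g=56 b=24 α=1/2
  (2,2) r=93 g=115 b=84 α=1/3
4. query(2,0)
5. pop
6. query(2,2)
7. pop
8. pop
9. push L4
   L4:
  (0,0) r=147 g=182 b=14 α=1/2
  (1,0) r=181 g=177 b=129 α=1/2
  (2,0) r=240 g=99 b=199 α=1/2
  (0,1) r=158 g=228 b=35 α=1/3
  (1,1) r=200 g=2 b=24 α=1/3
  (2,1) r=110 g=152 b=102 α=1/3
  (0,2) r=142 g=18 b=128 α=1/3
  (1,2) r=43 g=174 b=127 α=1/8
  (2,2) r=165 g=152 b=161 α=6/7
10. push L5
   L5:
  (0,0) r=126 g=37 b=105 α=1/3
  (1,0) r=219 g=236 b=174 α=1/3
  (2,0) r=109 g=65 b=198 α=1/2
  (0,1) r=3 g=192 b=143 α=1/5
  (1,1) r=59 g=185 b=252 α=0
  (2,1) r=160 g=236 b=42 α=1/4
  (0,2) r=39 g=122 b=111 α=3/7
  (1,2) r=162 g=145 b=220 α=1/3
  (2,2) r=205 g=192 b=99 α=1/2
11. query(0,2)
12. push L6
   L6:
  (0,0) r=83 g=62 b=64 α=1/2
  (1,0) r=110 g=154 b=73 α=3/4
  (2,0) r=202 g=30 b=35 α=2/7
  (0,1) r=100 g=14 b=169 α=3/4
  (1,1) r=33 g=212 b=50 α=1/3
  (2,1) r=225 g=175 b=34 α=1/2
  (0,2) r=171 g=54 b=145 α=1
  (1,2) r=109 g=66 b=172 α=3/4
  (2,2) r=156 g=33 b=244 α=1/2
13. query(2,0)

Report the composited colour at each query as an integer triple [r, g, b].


query (2,0) [L1,L2,L3] — begin 0,0,0
+L1 (α=4/7) → [788/7, 1004/7, 240/7]
+L2 (α=0) → [788/7, 1004/7, 240/7]
+L3 (α=1/4) → [2581/28, 4363/28, 759/14]
= [92, 156, 54]

at x=2,y=2 over L1,L2:
+L1 (α=3/4) → [495/4, 201/2, 495/4]
+L2 (α=3/7) → [537/7, 159, 96]
= [77, 159, 96]

query (0,2) [L4,L5] — begin 0,0,0
L4 α=1/3: [142/3, 6, 128/3]
L5 α=3/7: [919/21, 390/7, 1511/21]
→ [44, 56, 72]

query (2,0) [L4,L5,L6] — begin 0,0,0
L4 α=1/2: [120, 99/2, 199/2]
L5 α=1/2: [229/2, 229/4, 595/4]
L6 α=2/7: [279/2, 1385/28, 465/4]
rounded: [140, 49, 116]


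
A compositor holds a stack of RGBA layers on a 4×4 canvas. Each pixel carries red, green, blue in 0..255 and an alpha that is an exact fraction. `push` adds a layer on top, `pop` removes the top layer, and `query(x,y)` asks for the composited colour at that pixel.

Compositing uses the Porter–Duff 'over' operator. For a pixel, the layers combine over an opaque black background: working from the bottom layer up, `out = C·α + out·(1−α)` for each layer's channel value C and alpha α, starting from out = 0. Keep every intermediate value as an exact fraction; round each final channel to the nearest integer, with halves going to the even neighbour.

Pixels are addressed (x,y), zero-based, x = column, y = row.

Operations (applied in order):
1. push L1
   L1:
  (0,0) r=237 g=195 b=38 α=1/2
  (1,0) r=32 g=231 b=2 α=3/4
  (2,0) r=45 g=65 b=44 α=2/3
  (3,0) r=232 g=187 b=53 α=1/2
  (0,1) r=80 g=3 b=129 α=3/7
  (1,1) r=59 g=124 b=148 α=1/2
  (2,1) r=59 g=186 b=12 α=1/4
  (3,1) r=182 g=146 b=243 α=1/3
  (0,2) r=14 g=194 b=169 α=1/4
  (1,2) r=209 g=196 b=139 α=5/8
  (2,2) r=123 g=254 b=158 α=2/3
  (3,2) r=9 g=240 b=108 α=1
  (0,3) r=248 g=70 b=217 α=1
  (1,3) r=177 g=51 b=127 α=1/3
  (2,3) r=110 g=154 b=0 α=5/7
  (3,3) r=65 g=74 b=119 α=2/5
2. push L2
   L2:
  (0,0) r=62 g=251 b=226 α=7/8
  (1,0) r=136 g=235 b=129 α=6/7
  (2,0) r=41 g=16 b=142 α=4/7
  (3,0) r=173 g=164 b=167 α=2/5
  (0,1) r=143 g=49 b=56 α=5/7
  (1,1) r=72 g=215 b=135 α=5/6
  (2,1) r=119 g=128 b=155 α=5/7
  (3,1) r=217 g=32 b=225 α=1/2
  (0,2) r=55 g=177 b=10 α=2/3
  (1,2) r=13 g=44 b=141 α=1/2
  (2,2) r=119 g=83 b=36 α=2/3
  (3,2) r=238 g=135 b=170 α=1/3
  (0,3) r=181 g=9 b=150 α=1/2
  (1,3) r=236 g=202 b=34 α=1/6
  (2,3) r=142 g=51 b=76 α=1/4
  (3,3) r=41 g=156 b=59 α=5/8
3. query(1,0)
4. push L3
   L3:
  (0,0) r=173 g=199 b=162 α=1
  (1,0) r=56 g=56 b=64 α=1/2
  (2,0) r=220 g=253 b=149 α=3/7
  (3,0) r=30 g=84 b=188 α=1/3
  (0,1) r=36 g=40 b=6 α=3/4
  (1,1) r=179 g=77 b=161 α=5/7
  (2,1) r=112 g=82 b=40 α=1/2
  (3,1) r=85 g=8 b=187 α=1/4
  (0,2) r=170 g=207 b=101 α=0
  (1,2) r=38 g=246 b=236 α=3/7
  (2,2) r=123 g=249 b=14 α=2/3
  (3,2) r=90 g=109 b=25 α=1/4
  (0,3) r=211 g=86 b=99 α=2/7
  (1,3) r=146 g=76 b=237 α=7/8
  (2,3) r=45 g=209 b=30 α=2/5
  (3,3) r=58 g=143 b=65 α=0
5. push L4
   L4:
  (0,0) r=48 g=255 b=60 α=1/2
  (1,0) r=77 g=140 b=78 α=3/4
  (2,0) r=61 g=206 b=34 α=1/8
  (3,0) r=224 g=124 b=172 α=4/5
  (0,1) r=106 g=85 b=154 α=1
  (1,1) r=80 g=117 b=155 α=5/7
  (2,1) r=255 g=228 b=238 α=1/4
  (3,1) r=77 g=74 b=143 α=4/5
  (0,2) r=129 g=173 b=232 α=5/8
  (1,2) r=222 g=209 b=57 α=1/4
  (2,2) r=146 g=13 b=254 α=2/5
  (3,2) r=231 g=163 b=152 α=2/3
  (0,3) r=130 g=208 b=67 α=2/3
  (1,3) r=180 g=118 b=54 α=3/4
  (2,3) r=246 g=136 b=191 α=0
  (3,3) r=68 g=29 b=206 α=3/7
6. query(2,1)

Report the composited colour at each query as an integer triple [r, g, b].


query (1,0) [L1,L2] — begin 0,0,0
L1 α=3/4: [24, 693/4, 3/2]
L2 α=6/7: [120, 6333/28, 1551/14]
rounded: [120, 226, 111]

(2,1) stack=L1,L2,L3,L4; from [0,0,0]:
+L1 (α=1/4) → [59/4, 93/2, 3]
+L2 (α=5/7) → [1249/14, 733/7, 781/7]
+L3 (α=1/2) → [2817/28, 1307/14, 1061/14]
+L4 (α=1/4) → [15591/112, 7113/56, 6515/56]
→ [139, 127, 116]


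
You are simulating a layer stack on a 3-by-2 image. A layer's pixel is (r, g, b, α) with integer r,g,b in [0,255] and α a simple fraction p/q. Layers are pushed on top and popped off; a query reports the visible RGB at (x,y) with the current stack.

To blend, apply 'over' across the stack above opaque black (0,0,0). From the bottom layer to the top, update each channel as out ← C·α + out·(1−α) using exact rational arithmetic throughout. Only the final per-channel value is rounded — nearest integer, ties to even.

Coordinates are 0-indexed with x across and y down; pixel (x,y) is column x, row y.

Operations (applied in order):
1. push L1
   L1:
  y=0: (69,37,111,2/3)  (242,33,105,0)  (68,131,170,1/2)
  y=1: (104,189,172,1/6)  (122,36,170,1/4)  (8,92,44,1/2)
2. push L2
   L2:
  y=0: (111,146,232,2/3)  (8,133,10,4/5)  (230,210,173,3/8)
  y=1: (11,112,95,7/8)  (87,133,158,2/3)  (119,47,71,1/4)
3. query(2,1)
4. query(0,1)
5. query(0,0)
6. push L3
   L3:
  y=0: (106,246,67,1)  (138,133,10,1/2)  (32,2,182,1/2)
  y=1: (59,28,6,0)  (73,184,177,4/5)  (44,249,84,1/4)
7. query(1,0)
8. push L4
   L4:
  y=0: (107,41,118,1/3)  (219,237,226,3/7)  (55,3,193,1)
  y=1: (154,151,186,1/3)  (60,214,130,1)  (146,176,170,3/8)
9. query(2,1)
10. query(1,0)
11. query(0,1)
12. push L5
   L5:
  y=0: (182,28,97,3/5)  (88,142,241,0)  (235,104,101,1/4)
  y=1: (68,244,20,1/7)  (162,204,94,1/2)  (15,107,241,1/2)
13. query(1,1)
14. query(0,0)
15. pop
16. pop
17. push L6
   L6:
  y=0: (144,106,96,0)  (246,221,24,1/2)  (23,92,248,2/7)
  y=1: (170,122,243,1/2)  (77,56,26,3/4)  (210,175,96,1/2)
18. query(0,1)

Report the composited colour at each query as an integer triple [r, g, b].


at x=2,y=1 over L1,L2:
+L1 (α=1/2) → [4, 46, 22]
+L2 (α=1/4) → [131/4, 185/4, 137/4]
→ [33, 46, 34]

at x=0,y=1 over L1,L2:
after L1 α=1/6: [52/3, 63/2, 86/3]
after L2 α=7/8: [283/24, 1631/16, 2081/24]
rounded: [12, 102, 87]

query (0,0) [L1,L2] — begin 0,0,0
L1 α=2/3: [46, 74/3, 74]
L2 α=2/3: [268/3, 950/9, 538/3]
→ [89, 106, 179]

(1,0) stack=L1,L2,L3; from [0,0,0]:
L1 α=0: [0, 0, 0]
L2 α=4/5: [32/5, 532/5, 8]
L3 α=1/2: [361/5, 1197/10, 9]
→ [72, 120, 9]

query (2,1) [L1,L2,L3,L4] — begin 0,0,0
after L1 α=1/2: [4, 46, 22]
after L2 α=1/4: [131/4, 185/4, 137/4]
after L3 α=1/4: [569/16, 1551/16, 747/16]
after L4 α=3/8: [9853/128, 16203/128, 11895/128]
→ [77, 127, 93]

(1,0) stack=L1,L2,L3,L4; from [0,0,0]:
after L1 α=0: [0, 0, 0]
after L2 α=4/5: [32/5, 532/5, 8]
after L3 α=1/2: [361/5, 1197/10, 9]
after L4 α=3/7: [4729/35, 5949/35, 102]
→ [135, 170, 102]

query (0,1) [L1,L2,L3,L4] — begin 0,0,0
after L1 α=1/6: [52/3, 63/2, 86/3]
after L2 α=7/8: [283/24, 1631/16, 2081/24]
after L3 α=0: [283/24, 1631/16, 2081/24]
after L4 α=1/3: [2131/36, 2839/24, 4313/36]
→ [59, 118, 120]

at x=1,y=1 over L1,L2,L3,L4,L5:
after L1 α=1/4: [61/2, 9, 85/2]
after L2 α=2/3: [409/6, 275/3, 239/2]
after L3 α=4/5: [2161/30, 2483/15, 331/2]
after L4 α=1: [60, 214, 130]
after L5 α=1/2: [111, 209, 112]
rounded: [111, 209, 112]

(0,0) stack=L1,L2,L3,L4,L5; from [0,0,0]:
+L1 (α=2/3) → [46, 74/3, 74]
+L2 (α=2/3) → [268/3, 950/9, 538/3]
+L3 (α=1) → [106, 246, 67]
+L4 (α=1/3) → [319/3, 533/3, 84]
+L5 (α=3/5) → [2276/15, 1318/15, 459/5]
→ [152, 88, 92]

at x=0,y=1 over L1,L2,L3,L6:
L1 α=1/6: [52/3, 63/2, 86/3]
L2 α=7/8: [283/24, 1631/16, 2081/24]
L3 α=0: [283/24, 1631/16, 2081/24]
L6 α=1/2: [4363/48, 3583/32, 7913/48]
= [91, 112, 165]


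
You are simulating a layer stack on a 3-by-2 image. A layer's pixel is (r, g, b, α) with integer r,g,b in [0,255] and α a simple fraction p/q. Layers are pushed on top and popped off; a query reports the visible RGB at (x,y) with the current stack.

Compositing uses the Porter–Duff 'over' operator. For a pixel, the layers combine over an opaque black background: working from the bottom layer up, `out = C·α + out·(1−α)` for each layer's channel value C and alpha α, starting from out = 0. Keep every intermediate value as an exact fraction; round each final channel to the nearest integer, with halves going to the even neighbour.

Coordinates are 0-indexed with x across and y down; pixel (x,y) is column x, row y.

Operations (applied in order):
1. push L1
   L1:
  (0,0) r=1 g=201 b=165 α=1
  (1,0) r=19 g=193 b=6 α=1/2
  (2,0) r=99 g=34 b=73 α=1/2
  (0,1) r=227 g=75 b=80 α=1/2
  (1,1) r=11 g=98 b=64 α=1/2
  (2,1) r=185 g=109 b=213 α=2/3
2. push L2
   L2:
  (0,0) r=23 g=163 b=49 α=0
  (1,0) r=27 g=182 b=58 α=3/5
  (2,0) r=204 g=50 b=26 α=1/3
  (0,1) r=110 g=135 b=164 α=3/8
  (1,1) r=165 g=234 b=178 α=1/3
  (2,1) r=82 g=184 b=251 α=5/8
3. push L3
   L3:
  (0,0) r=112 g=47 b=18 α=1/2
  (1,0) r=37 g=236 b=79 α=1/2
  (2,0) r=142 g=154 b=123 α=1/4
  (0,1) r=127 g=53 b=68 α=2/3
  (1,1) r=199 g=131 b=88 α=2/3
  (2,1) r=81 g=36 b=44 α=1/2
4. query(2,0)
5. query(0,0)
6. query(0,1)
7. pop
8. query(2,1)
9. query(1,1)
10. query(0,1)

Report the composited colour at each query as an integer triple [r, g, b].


(2,0) stack=L1,L2,L3; from [0,0,0]:
+L1 (α=1/2) → [99/2, 17, 73/2]
+L2 (α=1/3) → [101, 28, 33]
+L3 (α=1/4) → [445/4, 119/2, 111/2]
→ [111, 60, 56]

at x=0,y=0 over L1,L2,L3:
+L1 (α=1) → [1, 201, 165]
+L2 (α=0) → [1, 201, 165]
+L3 (α=1/2) → [113/2, 124, 183/2]
= [56, 124, 92]

query (0,1) [L1,L2,L3] — begin 0,0,0
after L1 α=1/2: [227/2, 75/2, 40]
after L2 α=3/8: [1795/16, 1185/16, 173/2]
after L3 α=2/3: [1953/16, 2881/48, 445/6]
→ [122, 60, 74]

query (2,1) [L1,L2] — begin 0,0,0
L1 α=2/3: [370/3, 218/3, 142]
L2 α=5/8: [195/2, 569/4, 1681/8]
= [98, 142, 210]

at x=1,y=1 over L1,L2:
+L1 (α=1/2) → [11/2, 49, 32]
+L2 (α=1/3) → [176/3, 332/3, 242/3]
= [59, 111, 81]

query (0,1) [L1,L2] — begin 0,0,0
+L1 (α=1/2) → [227/2, 75/2, 40]
+L2 (α=3/8) → [1795/16, 1185/16, 173/2]
→ [112, 74, 86]


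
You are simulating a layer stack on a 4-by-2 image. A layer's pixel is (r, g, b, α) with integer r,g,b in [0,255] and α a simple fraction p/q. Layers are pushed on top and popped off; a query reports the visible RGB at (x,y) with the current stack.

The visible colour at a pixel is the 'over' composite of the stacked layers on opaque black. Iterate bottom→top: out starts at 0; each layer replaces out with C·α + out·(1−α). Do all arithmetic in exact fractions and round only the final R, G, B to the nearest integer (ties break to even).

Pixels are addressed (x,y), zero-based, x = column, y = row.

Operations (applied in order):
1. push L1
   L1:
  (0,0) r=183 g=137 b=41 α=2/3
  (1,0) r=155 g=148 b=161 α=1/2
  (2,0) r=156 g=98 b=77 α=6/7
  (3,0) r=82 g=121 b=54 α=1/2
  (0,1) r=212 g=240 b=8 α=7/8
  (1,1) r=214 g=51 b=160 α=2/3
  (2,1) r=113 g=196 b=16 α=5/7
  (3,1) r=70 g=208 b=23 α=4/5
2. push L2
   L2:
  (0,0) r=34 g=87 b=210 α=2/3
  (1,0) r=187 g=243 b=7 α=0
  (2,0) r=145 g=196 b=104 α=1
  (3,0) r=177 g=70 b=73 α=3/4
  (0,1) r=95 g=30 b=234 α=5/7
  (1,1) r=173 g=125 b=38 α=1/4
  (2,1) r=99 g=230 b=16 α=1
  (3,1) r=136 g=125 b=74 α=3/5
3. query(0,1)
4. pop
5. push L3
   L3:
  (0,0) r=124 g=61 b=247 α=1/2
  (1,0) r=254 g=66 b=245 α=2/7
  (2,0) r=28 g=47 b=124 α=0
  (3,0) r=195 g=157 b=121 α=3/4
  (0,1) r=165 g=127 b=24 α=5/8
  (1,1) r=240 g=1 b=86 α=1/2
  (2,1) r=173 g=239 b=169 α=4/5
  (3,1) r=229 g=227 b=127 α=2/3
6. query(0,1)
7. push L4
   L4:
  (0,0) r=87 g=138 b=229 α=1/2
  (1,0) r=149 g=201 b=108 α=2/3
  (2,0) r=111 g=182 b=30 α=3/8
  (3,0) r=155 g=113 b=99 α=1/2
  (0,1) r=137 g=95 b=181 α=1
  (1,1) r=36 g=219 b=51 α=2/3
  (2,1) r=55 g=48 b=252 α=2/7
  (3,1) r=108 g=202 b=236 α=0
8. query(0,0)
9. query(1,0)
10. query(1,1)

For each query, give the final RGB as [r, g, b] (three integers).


at x=0,y=1 over L1,L2:
L1 α=7/8: [371/2, 210, 7]
L2 α=5/7: [846/7, 570/7, 1184/7]
rounded: [121, 81, 169]

(0,1) stack=L1,L3; from [0,0,0]:
after L1 α=7/8: [371/2, 210, 7]
after L3 α=5/8: [2763/16, 1265/8, 141/8]
= [173, 158, 18]

at x=0,y=0 over L1,L3,L4:
+L1 (α=2/3) → [122, 274/3, 82/3]
+L3 (α=1/2) → [123, 457/6, 823/6]
+L4 (α=1/2) → [105, 1285/12, 2197/12]
= [105, 107, 183]

at x=1,y=0 over L1,L3,L4:
+L1 (α=1/2) → [155/2, 74, 161/2]
+L3 (α=2/7) → [1791/14, 502/7, 255/2]
+L4 (α=2/3) → [5963/42, 3316/21, 229/2]
rounded: [142, 158, 114]

at x=1,y=1 over L1,L3,L4:
after L1 α=2/3: [428/3, 34, 320/3]
after L3 α=1/2: [574/3, 35/2, 289/3]
after L4 α=2/3: [790/9, 911/6, 595/9]
rounded: [88, 152, 66]


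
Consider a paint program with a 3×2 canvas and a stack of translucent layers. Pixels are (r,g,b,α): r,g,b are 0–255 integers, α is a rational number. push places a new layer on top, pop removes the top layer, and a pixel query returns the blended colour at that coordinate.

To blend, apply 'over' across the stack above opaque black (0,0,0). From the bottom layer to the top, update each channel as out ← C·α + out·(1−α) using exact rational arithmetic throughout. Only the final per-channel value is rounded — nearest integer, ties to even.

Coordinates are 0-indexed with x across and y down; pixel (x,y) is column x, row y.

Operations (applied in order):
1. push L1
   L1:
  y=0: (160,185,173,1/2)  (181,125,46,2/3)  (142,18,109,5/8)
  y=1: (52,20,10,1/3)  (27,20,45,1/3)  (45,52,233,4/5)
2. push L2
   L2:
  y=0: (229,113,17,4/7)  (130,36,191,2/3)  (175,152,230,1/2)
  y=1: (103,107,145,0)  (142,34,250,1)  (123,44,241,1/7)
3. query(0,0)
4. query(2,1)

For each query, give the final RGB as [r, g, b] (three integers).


query (0,0) [L1,L2] — begin 0,0,0
L1 α=1/2: [80, 185/2, 173/2]
L2 α=4/7: [1156/7, 1459/14, 655/14]
rounded: [165, 104, 47]

at x=2,y=1 over L1,L2:
after L1 α=4/5: [36, 208/5, 932/5]
after L2 α=1/7: [339/7, 1468/35, 971/5]
= [48, 42, 194]


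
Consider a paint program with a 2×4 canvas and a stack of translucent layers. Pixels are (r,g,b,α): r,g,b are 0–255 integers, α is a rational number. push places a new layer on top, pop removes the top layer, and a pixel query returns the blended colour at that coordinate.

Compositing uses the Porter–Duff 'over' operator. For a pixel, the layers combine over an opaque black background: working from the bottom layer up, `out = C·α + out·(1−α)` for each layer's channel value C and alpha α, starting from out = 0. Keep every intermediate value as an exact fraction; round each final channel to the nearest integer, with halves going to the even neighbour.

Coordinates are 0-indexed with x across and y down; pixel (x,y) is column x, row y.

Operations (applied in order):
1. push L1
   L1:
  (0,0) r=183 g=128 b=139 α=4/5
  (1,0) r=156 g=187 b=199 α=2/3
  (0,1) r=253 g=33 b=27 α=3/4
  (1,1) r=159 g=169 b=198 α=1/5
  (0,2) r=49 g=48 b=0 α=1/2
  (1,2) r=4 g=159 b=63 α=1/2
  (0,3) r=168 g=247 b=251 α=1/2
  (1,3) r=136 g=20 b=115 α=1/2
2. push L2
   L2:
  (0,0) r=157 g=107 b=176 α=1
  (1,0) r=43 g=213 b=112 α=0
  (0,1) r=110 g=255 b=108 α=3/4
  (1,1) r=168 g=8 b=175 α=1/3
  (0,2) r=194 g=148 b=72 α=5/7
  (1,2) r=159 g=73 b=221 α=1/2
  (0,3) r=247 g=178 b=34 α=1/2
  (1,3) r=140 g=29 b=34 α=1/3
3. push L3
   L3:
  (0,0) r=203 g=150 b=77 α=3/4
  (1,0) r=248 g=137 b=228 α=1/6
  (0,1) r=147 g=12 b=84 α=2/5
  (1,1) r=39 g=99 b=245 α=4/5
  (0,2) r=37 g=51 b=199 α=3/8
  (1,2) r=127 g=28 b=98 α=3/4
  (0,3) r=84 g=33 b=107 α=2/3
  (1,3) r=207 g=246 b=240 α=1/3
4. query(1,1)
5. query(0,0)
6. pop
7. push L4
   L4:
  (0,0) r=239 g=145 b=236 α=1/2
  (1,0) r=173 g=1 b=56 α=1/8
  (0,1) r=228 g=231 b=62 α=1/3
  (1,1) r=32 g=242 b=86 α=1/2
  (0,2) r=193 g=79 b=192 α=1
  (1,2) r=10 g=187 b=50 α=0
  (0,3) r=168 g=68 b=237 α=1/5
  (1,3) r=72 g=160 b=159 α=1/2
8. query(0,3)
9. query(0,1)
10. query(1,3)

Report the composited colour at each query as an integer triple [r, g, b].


query (1,1) [L1,L2,L3] — begin 0,0,0
+L1 (α=1/5) → [159/5, 169/5, 198/5]
+L2 (α=1/3) → [386/5, 126/5, 1271/15]
+L3 (α=4/5) → [1166/25, 2106/25, 15971/75]
rounded: [47, 84, 213]

query (0,0) [L1,L2,L3] — begin 0,0,0
after L1 α=4/5: [732/5, 512/5, 556/5]
after L2 α=1: [157, 107, 176]
after L3 α=3/4: [383/2, 557/4, 407/4]
= [192, 139, 102]

(0,3) stack=L1,L2,L4; from [0,0,0]:
L1 α=1/2: [84, 247/2, 251/2]
L2 α=1/2: [331/2, 603/4, 319/4]
L4 α=1/5: [166, 671/5, 556/5]
→ [166, 134, 111]

(0,1) stack=L1,L2,L4; from [0,0,0]:
L1 α=3/4: [759/4, 99/4, 81/4]
L2 α=3/4: [2079/16, 3159/16, 1377/16]
L4 α=1/3: [1301/8, 1669/8, 1873/24]
→ [163, 209, 78]

at x=1,y=3 over L1,L2,L4:
after L1 α=1/2: [68, 10, 115/2]
after L2 α=1/3: [92, 49/3, 149/3]
after L4 α=1/2: [82, 529/6, 313/3]
rounded: [82, 88, 104]


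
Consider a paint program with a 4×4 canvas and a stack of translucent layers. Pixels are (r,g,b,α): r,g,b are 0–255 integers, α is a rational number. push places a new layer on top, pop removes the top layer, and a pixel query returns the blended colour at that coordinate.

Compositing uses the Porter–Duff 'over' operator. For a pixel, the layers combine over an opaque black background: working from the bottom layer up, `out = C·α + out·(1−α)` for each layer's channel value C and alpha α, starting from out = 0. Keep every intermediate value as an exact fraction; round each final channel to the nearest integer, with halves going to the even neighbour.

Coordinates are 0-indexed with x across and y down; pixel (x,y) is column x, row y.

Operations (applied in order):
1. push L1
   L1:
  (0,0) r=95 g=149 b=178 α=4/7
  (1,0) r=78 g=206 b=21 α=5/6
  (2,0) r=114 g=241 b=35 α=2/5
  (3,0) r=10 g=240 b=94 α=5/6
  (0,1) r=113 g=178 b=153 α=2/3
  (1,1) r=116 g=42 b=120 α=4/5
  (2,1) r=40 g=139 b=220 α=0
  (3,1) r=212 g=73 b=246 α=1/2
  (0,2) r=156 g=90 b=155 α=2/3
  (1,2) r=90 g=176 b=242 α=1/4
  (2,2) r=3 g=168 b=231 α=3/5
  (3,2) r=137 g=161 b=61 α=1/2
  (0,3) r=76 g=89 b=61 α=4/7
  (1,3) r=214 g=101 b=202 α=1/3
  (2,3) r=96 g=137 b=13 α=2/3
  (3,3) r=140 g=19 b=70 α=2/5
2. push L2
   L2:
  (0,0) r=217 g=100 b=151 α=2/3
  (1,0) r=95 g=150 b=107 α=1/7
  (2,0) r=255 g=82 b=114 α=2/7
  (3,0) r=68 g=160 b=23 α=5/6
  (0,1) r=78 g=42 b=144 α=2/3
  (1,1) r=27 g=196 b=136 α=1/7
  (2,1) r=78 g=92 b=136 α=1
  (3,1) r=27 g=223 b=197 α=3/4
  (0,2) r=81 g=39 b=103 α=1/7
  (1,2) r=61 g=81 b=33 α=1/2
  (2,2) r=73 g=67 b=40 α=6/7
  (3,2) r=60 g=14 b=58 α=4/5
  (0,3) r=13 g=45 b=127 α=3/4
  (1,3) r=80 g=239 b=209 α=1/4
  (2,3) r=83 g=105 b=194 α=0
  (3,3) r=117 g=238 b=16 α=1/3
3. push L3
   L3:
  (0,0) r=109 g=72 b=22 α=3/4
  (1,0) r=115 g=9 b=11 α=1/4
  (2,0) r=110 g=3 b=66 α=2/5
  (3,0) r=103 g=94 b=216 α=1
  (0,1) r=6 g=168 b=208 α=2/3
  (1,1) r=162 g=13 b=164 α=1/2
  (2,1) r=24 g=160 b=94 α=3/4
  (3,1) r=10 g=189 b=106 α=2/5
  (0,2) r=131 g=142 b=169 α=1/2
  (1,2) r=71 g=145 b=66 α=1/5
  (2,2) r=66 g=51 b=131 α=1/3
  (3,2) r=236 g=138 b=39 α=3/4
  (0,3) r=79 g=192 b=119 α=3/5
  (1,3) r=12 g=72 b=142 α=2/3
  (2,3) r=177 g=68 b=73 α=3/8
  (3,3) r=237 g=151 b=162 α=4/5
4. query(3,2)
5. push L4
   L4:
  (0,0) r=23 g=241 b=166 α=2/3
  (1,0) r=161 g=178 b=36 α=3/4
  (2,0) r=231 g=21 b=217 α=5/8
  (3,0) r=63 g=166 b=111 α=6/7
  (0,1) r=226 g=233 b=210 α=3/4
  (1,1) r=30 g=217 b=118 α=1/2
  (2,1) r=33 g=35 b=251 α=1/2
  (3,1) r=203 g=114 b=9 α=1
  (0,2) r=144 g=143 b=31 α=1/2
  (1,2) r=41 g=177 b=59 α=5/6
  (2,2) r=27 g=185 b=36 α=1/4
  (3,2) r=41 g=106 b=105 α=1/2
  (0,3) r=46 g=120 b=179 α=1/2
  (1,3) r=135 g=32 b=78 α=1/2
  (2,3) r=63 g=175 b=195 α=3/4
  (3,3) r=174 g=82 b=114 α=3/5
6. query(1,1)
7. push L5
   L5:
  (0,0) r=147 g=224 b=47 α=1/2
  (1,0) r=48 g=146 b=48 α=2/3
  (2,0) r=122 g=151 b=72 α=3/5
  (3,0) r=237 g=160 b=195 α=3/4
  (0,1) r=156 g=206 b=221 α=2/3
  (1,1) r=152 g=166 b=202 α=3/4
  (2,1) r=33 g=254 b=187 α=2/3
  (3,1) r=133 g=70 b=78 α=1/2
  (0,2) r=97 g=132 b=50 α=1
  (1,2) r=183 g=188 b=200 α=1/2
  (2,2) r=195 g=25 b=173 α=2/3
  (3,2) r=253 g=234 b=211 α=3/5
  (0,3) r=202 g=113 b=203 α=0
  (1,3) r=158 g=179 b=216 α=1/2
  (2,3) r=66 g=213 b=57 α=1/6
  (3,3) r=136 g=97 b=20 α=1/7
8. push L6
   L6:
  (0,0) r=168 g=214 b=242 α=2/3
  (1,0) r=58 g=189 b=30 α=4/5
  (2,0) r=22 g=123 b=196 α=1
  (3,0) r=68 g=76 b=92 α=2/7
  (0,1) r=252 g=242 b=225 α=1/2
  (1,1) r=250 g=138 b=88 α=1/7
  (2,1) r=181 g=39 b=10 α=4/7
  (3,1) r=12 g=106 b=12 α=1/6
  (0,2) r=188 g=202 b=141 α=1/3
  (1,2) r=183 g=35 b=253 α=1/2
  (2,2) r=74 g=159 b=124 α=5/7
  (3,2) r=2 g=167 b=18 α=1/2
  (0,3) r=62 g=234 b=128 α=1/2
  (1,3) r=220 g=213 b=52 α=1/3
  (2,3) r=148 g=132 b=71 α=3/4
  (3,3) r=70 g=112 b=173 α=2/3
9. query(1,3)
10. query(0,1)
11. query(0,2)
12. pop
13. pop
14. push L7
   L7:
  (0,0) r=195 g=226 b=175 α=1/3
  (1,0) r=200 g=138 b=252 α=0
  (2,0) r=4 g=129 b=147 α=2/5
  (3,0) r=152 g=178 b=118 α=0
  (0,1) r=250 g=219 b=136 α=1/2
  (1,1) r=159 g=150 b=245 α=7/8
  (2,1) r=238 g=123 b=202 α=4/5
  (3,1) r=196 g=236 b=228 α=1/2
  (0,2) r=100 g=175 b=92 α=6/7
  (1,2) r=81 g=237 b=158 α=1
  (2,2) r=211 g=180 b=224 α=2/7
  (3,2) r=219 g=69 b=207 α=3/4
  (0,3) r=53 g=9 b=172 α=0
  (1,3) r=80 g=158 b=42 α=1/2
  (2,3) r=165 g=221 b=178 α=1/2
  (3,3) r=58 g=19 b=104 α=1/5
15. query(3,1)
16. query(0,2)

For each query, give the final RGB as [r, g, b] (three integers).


(3,2) stack=L1,L2,L3; from [0,0,0]:
after L1 α=1/2: [137/2, 161/2, 61/2]
after L2 α=4/5: [617/10, 273/10, 105/2]
after L3 α=3/4: [7697/40, 4413/40, 339/8]
= [192, 110, 42]

at x=1,y=1 over L1,L2,L3,L4:
L1 α=4/5: [464/5, 168/5, 96]
L2 α=1/7: [417/5, 284/5, 712/7]
L3 α=1/2: [1227/10, 349/10, 930/7]
L4 α=1/2: [1527/20, 2519/20, 878/7]
= [76, 126, 125]

query (1,3) [L1,L2,L3,L4,L5,L6] — begin 0,0,0
after L1 α=1/3: [214/3, 101/3, 202/3]
after L2 α=1/4: [147/2, 85, 411/4]
after L3 α=2/3: [65/2, 229/3, 1547/12]
after L4 α=1/2: [335/4, 325/6, 2483/24]
after L5 α=1/2: [967/8, 1399/12, 7667/48]
after L6 α=1/3: [1847/12, 2677/18, 8915/72]
rounded: [154, 149, 124]

at x=0,y=1 over L1,L2,L3,L4,L5,L6:
+L1 (α=2/3) → [226/3, 356/3, 102]
+L2 (α=2/3) → [694/9, 608/9, 130]
+L3 (α=2/3) → [802/27, 3632/27, 182]
+L4 (α=3/4) → [4777/27, 22505/108, 203]
+L5 (α=2/3) → [13201/81, 67001/324, 215]
+L6 (α=1/2) → [33613/162, 145409/648, 220]
rounded: [207, 224, 220]

query (0,2) [L1,L2,L3,L4,L5,L6] — begin 0,0,0
L1 α=2/3: [104, 60, 310/3]
L2 α=1/7: [705/7, 57, 723/7]
L3 α=1/2: [811/7, 199/2, 953/7]
L4 α=1/2: [1819/14, 485/4, 585/7]
L5 α=1: [97, 132, 50]
L6 α=1/3: [382/3, 466/3, 241/3]
= [127, 155, 80]

query (3,1) [L1,L2,L3,L4,L7] — begin 0,0,0
+L1 (α=1/2) → [106, 73/2, 123]
+L2 (α=3/4) → [187/4, 1411/8, 357/2]
+L3 (α=2/5) → [641/20, 7257/40, 299/2]
+L4 (α=1) → [203, 114, 9]
+L7 (α=1/2) → [399/2, 175, 237/2]
= [200, 175, 118]

(0,2) stack=L1,L2,L3,L4,L7; from [0,0,0]:
after L1 α=2/3: [104, 60, 310/3]
after L2 α=1/7: [705/7, 57, 723/7]
after L3 α=1/2: [811/7, 199/2, 953/7]
after L4 α=1/2: [1819/14, 485/4, 585/7]
after L7 α=6/7: [10219/98, 4685/28, 4449/49]
→ [104, 167, 91]


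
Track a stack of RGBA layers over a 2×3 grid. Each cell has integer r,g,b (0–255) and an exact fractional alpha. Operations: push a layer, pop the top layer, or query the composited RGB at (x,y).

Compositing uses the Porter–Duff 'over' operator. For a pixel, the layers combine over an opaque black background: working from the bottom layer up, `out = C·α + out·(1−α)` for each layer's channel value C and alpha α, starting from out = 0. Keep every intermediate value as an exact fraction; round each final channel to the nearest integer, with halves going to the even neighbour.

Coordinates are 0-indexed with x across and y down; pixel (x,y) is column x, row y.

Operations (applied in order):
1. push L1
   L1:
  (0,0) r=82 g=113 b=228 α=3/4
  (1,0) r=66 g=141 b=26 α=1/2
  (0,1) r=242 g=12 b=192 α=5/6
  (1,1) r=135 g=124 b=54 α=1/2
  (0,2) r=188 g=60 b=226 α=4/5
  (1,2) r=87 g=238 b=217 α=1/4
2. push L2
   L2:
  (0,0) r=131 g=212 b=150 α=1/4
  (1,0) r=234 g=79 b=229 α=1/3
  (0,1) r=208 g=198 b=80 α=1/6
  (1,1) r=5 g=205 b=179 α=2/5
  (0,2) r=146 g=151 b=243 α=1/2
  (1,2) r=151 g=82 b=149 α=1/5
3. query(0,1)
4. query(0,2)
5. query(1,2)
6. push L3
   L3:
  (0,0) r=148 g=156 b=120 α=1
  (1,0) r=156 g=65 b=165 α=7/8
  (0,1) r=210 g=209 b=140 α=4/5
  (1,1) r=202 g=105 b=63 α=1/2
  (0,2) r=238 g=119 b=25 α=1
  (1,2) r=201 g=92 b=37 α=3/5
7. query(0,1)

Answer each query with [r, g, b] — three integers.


at x=0,y=1 over L1,L2:
+L1 (α=5/6) → [605/3, 10, 160]
+L2 (α=1/6) → [3649/18, 124/3, 440/3]
→ [203, 41, 147]

query (0,2) [L1,L2] — begin 0,0,0
+L1 (α=4/5) → [752/5, 48, 904/5]
+L2 (α=1/2) → [741/5, 199/2, 2119/10]
rounded: [148, 100, 212]

query (1,2) [L1,L2] — begin 0,0,0
+L1 (α=1/4) → [87/4, 119/2, 217/4]
+L2 (α=1/5) → [238/5, 64, 366/5]
→ [48, 64, 73]

at x=0,y=1 over L1,L2,L3:
after L1 α=5/6: [605/3, 10, 160]
after L2 α=1/6: [3649/18, 124/3, 440/3]
after L3 α=4/5: [18769/90, 2632/15, 424/3]
→ [209, 175, 141]
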